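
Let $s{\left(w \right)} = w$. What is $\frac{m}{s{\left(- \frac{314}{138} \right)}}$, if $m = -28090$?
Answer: $\frac{1938210}{157} \approx 12345.0$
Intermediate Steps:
$\frac{m}{s{\left(- \frac{314}{138} \right)}} = - \frac{28090}{\left(-314\right) \frac{1}{138}} = - \frac{28090}{- \frac{157}{69}} = \left(-28090\right) \left(- \frac{69}{157}\right) = \frac{1938210}{157}$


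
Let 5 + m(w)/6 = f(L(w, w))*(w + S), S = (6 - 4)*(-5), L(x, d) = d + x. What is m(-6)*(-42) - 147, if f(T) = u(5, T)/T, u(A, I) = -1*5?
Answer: 2793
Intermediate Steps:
u(A, I) = -5
f(T) = -5/T
S = -10 (S = 2*(-5) = -10)
m(w) = -30 - 15*(-10 + w)/w (m(w) = -30 + 6*((-5/(w + w))*(w - 10)) = -30 + 6*((-5*1/(2*w))*(-10 + w)) = -30 + 6*((-5/(2*w))*(-10 + w)) = -30 + 6*(-5*(-10 + w)/(2*w)) = -30 - 15*(-10 + w)/w)
m(-6)*(-42) - 147 = (-45 + 150/(-6))*(-42) - 147 = (-45 + 150*(-1/6))*(-42) - 147 = (-45 - 25)*(-42) - 147 = -70*(-42) - 147 = 2940 - 147 = 2793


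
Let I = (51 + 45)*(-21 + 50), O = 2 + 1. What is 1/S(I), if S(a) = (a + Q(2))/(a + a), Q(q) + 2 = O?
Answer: 5568/2785 ≈ 1.9993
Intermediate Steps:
O = 3
I = 2784 (I = 96*29 = 2784)
Q(q) = 1 (Q(q) = -2 + 3 = 1)
S(a) = (1 + a)/(2*a) (S(a) = (a + 1)/(a + a) = (1 + a)/((2*a)) = (1 + a)*(1/(2*a)) = (1 + a)/(2*a))
1/S(I) = 1/((1/2)*(1 + 2784)/2784) = 1/((1/2)*(1/2784)*2785) = 1/(2785/5568) = 5568/2785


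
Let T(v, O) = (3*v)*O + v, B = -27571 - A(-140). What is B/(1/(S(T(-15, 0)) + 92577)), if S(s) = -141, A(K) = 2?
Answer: -2548737828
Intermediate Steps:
B = -27573 (B = -27571 - 1*2 = -27571 - 2 = -27573)
T(v, O) = v + 3*O*v (T(v, O) = 3*O*v + v = v + 3*O*v)
B/(1/(S(T(-15, 0)) + 92577)) = -27573/(1/(-141 + 92577)) = -27573/(1/92436) = -27573/1/92436 = -27573*92436 = -2548737828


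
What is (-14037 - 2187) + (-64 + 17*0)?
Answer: -16288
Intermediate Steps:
(-14037 - 2187) + (-64 + 17*0) = -16224 + (-64 + 0) = -16224 - 64 = -16288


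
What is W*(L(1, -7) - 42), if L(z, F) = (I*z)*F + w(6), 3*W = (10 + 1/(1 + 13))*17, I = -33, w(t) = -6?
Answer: 146217/14 ≈ 10444.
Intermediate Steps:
W = 799/14 (W = ((10 + 1/(1 + 13))*17)/3 = ((10 + 1/14)*17)/3 = ((141/14)*17)/3 = (⅓)*(2397/14) = 799/14 ≈ 57.071)
L(z, F) = -6 - 33*F*z (L(z, F) = (-33*z)*F - 6 = -33*F*z - 6 = -6 - 33*F*z)
W*(L(1, -7) - 42) = 799*((-6 - 33*(-7)*1) - 42)/14 = 799*((-6 + 231) - 42)/14 = 799*(225 - 42)/14 = (799/14)*183 = 146217/14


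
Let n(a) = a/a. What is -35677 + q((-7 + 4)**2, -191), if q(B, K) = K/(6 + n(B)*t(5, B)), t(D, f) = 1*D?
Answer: -392638/11 ≈ -35694.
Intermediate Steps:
t(D, f) = D
n(a) = 1
q(B, K) = K/11 (q(B, K) = K/(6 + 1*5) = K/(6 + 5) = K/11)
-35677 + q((-7 + 4)**2, -191) = -35677 + (1/11)*(-191) = -35677 - 191/11 = -392638/11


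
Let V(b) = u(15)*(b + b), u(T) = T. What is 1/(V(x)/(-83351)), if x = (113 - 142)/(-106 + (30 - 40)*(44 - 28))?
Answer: -11085683/435 ≈ -25484.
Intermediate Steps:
x = 29/266 (x = -29/(-106 - 10*16) = -29/(-106 - 160) = -29/(-266) = -29*(-1/266) = 29/266 ≈ 0.10902)
V(b) = 30*b (V(b) = 15*(b + b) = 15*(2*b) = 30*b)
1/(V(x)/(-83351)) = 1/((30*(29/266))/(-83351)) = 1/((435/133)*(-1/83351)) = 1/(-435/11085683) = -11085683/435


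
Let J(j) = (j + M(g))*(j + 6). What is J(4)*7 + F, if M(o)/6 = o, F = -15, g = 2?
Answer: 1105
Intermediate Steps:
M(o) = 6*o
J(j) = (6 + j)*(12 + j) (J(j) = (j + 6*2)*(j + 6) = (j + 12)*(6 + j) = (12 + j)*(6 + j) = (6 + j)*(12 + j))
J(4)*7 + F = (72 + 4² + 18*4)*7 - 15 = (72 + 16 + 72)*7 - 15 = 160*7 - 15 = 1120 - 15 = 1105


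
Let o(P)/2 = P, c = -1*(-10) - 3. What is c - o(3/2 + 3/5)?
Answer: 14/5 ≈ 2.8000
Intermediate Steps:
c = 7 (c = 10 - 3 = 7)
o(P) = 2*P
c - o(3/2 + 3/5) = 7 - 2*(3/2 + 3/5) = 7 - 2*21/10 = 7 - 1*21/5 = 7 - 21/5 = 14/5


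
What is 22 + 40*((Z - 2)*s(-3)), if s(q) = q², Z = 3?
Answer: 382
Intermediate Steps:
22 + 40*((Z - 2)*s(-3)) = 22 + 40*((3 - 2)*(-3)²) = 22 + 40*(1*9) = 22 + 40*9 = 22 + 360 = 382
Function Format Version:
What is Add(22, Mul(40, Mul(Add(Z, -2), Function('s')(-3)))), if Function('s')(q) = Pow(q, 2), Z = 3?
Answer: 382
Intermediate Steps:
Add(22, Mul(40, Mul(Add(Z, -2), Function('s')(-3)))) = Add(22, Mul(40, Mul(Add(3, -2), Pow(-3, 2)))) = Add(22, Mul(40, Mul(1, 9))) = Add(22, Mul(40, 9)) = Add(22, 360) = 382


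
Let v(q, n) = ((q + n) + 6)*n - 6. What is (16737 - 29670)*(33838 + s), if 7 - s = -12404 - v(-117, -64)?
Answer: -742910319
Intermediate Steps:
v(q, n) = -6 + n*(6 + n + q) (v(q, n) = ((n + q) + 6)*n - 6 = (6 + n + q)*n - 6 = n*(6 + n + q) - 6 = -6 + n*(6 + n + q))
s = 23605 (s = 7 - (-12404 - (-6 + (-64)² + 6*(-64) - 64*(-117))) = 7 - (-12404 - (-6 + 4096 - 384 + 7488)) = 7 - (-12404 - 1*11194) = 7 - (-12404 - 11194) = 7 - 1*(-23598) = 7 + 23598 = 23605)
(16737 - 29670)*(33838 + s) = (16737 - 29670)*(33838 + 23605) = -12933*57443 = -742910319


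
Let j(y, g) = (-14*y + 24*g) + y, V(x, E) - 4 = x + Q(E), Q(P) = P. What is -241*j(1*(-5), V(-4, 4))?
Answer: -38801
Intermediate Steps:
V(x, E) = 4 + E + x (V(x, E) = 4 + (x + E) = 4 + (E + x) = 4 + E + x)
j(y, g) = -13*y + 24*g
-241*j(1*(-5), V(-4, 4)) = -241*(-13*(-5) + 24*(4 + 4 - 4)) = -241*(-13*(-5) + 24*4) = -241*(65 + 96) = -241*161 = -38801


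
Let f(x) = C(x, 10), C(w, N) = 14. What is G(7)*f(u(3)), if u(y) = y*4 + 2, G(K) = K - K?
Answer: 0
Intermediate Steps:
G(K) = 0
u(y) = 2 + 4*y (u(y) = 4*y + 2 = 2 + 4*y)
f(x) = 14
G(7)*f(u(3)) = 0*14 = 0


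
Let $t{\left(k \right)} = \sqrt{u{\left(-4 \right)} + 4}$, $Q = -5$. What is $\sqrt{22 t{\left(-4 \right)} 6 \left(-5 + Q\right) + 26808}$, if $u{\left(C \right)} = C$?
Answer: $2 \sqrt{6702} \approx 163.73$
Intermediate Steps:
$t{\left(k \right)} = 0$ ($t{\left(k \right)} = \sqrt{-4 + 4} = \sqrt{0} = 0$)
$\sqrt{22 t{\left(-4 \right)} 6 \left(-5 + Q\right) + 26808} = \sqrt{22 \cdot 0 \cdot 6 \left(-5 - 5\right) + 26808} = \sqrt{0 \cdot 6 \left(-10\right) + 26808} = \sqrt{0 \left(-60\right) + 26808} = \sqrt{0 + 26808} = \sqrt{26808} = 2 \sqrt{6702}$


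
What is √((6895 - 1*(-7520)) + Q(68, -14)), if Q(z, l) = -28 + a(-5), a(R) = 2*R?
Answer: √14377 ≈ 119.90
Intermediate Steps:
Q(z, l) = -38 (Q(z, l) = -28 + 2*(-5) = -28 - 10 = -38)
√((6895 - 1*(-7520)) + Q(68, -14)) = √((6895 - 1*(-7520)) - 38) = √((6895 + 7520) - 38) = √(14415 - 38) = √14377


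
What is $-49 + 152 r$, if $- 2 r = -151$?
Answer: $11427$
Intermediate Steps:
$r = \frac{151}{2}$ ($r = \left(- \frac{1}{2}\right) \left(-151\right) = \frac{151}{2} \approx 75.5$)
$-49 + 152 r = -49 + 152 \cdot \frac{151}{2} = -49 + 11476 = 11427$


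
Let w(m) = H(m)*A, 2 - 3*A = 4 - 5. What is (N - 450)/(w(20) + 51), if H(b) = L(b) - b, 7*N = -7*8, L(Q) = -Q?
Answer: -458/11 ≈ -41.636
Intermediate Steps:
N = -8 (N = (-7*8)/7 = (⅐)*(-56) = -8)
H(b) = -2*b (H(b) = -b - b = -2*b)
A = 1 (A = ⅔ - (4 - 5)/3 = ⅔ - ⅓*(-1) = ⅔ + ⅓ = 1)
w(m) = -2*m (w(m) = -2*m*1 = -2*m)
(N - 450)/(w(20) + 51) = (-8 - 450)/(-2*20 + 51) = -458/(-40 + 51) = -458/11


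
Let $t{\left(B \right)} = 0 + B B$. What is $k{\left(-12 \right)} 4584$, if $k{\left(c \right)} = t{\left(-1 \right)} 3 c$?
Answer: $-165024$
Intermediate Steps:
$t{\left(B \right)} = B^{2}$ ($t{\left(B \right)} = 0 + B^{2} = B^{2}$)
$k{\left(c \right)} = 3 c$ ($k{\left(c \right)} = \left(-1\right)^{2} \cdot 3 c = 1 \cdot 3 c = 3 c$)
$k{\left(-12 \right)} 4584 = 3 \left(-12\right) 4584 = \left(-36\right) 4584 = -165024$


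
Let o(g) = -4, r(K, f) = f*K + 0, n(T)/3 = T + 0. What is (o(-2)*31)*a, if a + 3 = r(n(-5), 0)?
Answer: 372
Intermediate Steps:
n(T) = 3*T (n(T) = 3*(T + 0) = 3*T)
r(K, f) = K*f (r(K, f) = K*f + 0 = K*f)
a = -3 (a = -3 + (3*(-5))*0 = -3 - 15*0 = -3 + 0 = -3)
(o(-2)*31)*a = -4*31*(-3) = -124*(-3) = 372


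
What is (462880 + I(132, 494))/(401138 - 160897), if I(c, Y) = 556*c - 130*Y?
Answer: 472052/240241 ≈ 1.9649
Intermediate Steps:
I(c, Y) = -130*Y + 556*c
(462880 + I(132, 494))/(401138 - 160897) = (462880 + (-130*494 + 556*132))/(401138 - 160897) = (462880 + (-64220 + 73392))/240241 = (462880 + 9172)*(1/240241) = 472052*(1/240241) = 472052/240241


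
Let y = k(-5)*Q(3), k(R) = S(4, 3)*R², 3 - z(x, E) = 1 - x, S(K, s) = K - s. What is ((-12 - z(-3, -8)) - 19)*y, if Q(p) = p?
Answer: -2250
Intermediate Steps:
z(x, E) = 2 + x (z(x, E) = 3 - (1 - x) = 3 + (-1 + x) = 2 + x)
k(R) = R² (k(R) = (4 - 1*3)*R² = (4 - 3)*R² = 1*R² = R²)
y = 75 (y = (-5)²*3 = 25*3 = 75)
((-12 - z(-3, -8)) - 19)*y = ((-12 - (2 - 3)) - 19)*75 = ((-12 - 1*(-1)) - 19)*75 = ((-12 + 1) - 19)*75 = (-11 - 19)*75 = -30*75 = -2250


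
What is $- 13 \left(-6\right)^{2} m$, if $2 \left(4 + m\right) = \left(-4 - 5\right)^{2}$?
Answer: $-17082$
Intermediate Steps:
$m = \frac{73}{2}$ ($m = -4 + \frac{\left(-4 - 5\right)^{2}}{2} = -4 + \frac{\left(-9\right)^{2}}{2} = -4 + \frac{1}{2} \cdot 81 = -4 + \frac{81}{2} = \frac{73}{2} \approx 36.5$)
$- 13 \left(-6\right)^{2} m = - 13 \left(-6\right)^{2} \cdot \frac{73}{2} = \left(-13\right) 36 \cdot \frac{73}{2} = \left(-468\right) \frac{73}{2} = -17082$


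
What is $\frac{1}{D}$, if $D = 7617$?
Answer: $\frac{1}{7617} \approx 0.00013129$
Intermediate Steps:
$\frac{1}{D} = \frac{1}{7617}$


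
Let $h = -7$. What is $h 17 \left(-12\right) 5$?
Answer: $7140$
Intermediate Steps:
$h 17 \left(-12\right) 5 = \left(-7\right) 17 \left(-12\right) 5 = \left(-119\right) \left(-12\right) 5 = 1428 \cdot 5 = 7140$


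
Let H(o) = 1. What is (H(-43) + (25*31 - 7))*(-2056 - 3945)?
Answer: -4614769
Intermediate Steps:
(H(-43) + (25*31 - 7))*(-2056 - 3945) = (1 + (25*31 - 7))*(-2056 - 3945) = (1 + (775 - 7))*(-6001) = (1 + 768)*(-6001) = 769*(-6001) = -4614769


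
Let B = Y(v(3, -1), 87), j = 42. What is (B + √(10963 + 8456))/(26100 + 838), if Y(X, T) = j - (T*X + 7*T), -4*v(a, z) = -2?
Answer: -1221/53876 + √19419/26938 ≈ -0.017490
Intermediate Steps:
v(a, z) = ½ (v(a, z) = -¼*(-2) = ½)
Y(X, T) = 42 - 7*T - T*X (Y(X, T) = 42 - (T*X + 7*T) = 42 - (7*T + T*X) = 42 + (-7*T - T*X) = 42 - 7*T - T*X)
B = -1221/2 (B = 42 - 7*87 - 1*87*½ = 42 - 609 - 87/2 = -1221/2 ≈ -610.50)
(B + √(10963 + 8456))/(26100 + 838) = (-1221/2 + √(10963 + 8456))/(26100 + 838) = (-1221/2 + √19419)/26938 = (-1221/2 + √19419)*(1/26938) = -1221/53876 + √19419/26938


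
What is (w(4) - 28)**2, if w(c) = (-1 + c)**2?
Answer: 361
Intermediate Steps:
(w(4) - 28)**2 = ((-1 + 4)**2 - 28)**2 = (3**2 - 28)**2 = (9 - 28)**2 = (-19)**2 = 361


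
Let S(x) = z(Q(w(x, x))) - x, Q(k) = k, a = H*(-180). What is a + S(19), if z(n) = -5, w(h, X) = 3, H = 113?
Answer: -20364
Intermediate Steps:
a = -20340 (a = 113*(-180) = -20340)
S(x) = -5 - x
a + S(19) = -20340 + (-5 - 1*19) = -20340 + (-5 - 19) = -20340 - 24 = -20364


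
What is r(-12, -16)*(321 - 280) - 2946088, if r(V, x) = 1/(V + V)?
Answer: -70706153/24 ≈ -2.9461e+6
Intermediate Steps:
r(V, x) = 1/(2*V)
r(-12, -16)*(321 - 280) - 2946088 = ((1/2)/(-12))*(321 - 280) - 2946088 = ((1/2)*(-1/12))*41 - 2946088 = -1/24*41 - 2946088 = -41/24 - 2946088 = -70706153/24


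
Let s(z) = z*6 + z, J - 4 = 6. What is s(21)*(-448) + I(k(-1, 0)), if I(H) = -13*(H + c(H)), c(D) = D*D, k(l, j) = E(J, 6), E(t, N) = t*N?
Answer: -113436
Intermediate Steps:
J = 10 (J = 4 + 6 = 10)
E(t, N) = N*t
k(l, j) = 60 (k(l, j) = 6*10 = 60)
s(z) = 7*z (s(z) = 6*z + z = 7*z)
c(D) = D²
I(H) = -13*H - 13*H² (I(H) = -13*(H + H²) = -13*H - 13*H²)
s(21)*(-448) + I(k(-1, 0)) = (7*21)*(-448) + 13*60*(-1 - 1*60) = 147*(-448) + 13*60*(-1 - 60) = -65856 + 13*60*(-61) = -65856 - 47580 = -113436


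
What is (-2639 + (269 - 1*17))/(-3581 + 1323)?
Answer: 2387/2258 ≈ 1.0571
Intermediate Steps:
(-2639 + (269 - 1*17))/(-3581 + 1323) = (-2639 + (269 - 17))/(-2258) = (-2639 + 252)*(-1/2258) = -2387*(-1/2258) = 2387/2258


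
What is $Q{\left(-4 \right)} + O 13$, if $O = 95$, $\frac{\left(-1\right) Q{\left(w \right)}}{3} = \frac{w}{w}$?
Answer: $1232$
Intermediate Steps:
$Q{\left(w \right)} = -3$ ($Q{\left(w \right)} = - 3 \frac{w}{w} = \left(-3\right) 1 = -3$)
$Q{\left(-4 \right)} + O 13 = -3 + 95 \cdot 13 = -3 + 1235 = 1232$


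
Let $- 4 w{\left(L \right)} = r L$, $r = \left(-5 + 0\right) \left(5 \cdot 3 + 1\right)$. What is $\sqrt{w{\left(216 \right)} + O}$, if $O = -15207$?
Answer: $i \sqrt{10887} \approx 104.34 i$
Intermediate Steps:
$r = -80$ ($r = - 5 \left(15 + 1\right) = \left(-5\right) 16 = -80$)
$w{\left(L \right)} = 20 L$ ($w{\left(L \right)} = - \frac{\left(-80\right) L}{4} = 20 L$)
$\sqrt{w{\left(216 \right)} + O} = \sqrt{20 \cdot 216 - 15207} = \sqrt{4320 - 15207} = \sqrt{-10887} = i \sqrt{10887}$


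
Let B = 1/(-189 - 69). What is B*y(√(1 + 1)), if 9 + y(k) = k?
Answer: 3/86 - √2/258 ≈ 0.029402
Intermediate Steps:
y(k) = -9 + k
B = -1/258 (B = 1/(-258) = -1/258 ≈ -0.0038760)
B*y(√(1 + 1)) = -(-9 + √(1 + 1))/258 = -(-9 + √2)/258 = 3/86 - √2/258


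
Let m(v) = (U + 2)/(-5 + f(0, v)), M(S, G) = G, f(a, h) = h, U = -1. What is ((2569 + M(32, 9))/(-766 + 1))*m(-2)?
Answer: 2578/5355 ≈ 0.48142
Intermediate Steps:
m(v) = 1/(-5 + v) (m(v) = (-1 + 2)/(-5 + v) = 1/(-5 + v))
((2569 + M(32, 9))/(-766 + 1))*m(-2) = ((2569 + 9)/(-766 + 1))/(-5 - 2) = (2578/(-765))/(-7) = (2578*(-1/765))*(-⅐) = -2578/765*(-⅐) = 2578/5355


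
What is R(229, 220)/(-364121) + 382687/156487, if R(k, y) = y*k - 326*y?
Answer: 142683805707/56980202927 ≈ 2.5041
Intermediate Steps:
R(k, y) = -326*y + k*y (R(k, y) = k*y - 326*y = -326*y + k*y)
R(229, 220)/(-364121) + 382687/156487 = (220*(-326 + 229))/(-364121) + 382687/156487 = (220*(-97))*(-1/364121) + 382687*(1/156487) = -21340*(-1/364121) + 382687/156487 = 21340/364121 + 382687/156487 = 142683805707/56980202927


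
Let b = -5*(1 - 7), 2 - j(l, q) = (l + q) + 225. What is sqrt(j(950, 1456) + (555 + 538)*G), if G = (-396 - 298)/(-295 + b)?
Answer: 3*sqrt(1821345)/265 ≈ 15.278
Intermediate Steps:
j(l, q) = -223 - l - q (j(l, q) = 2 - ((l + q) + 225) = 2 - (225 + l + q) = 2 + (-225 - l - q) = -223 - l - q)
b = 30 (b = -5*(-6) = 30)
G = 694/265 (G = (-396 - 298)/(-295 + 30) = -694/(-265) = -694*(-1/265) = 694/265 ≈ 2.6189)
sqrt(j(950, 1456) + (555 + 538)*G) = sqrt((-223 - 1*950 - 1*1456) + (555 + 538)*(694/265)) = sqrt((-223 - 950 - 1456) + 1093*(694/265)) = sqrt(-2629 + 758542/265) = sqrt(61857/265) = 3*sqrt(1821345)/265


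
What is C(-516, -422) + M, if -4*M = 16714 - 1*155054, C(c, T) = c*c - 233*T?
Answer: 399167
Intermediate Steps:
C(c, T) = c² - 233*T
M = 34585 (M = -(16714 - 1*155054)/4 = -(16714 - 155054)/4 = -¼*(-138340) = 34585)
C(-516, -422) + M = ((-516)² - 233*(-422)) + 34585 = (266256 + 98326) + 34585 = 364582 + 34585 = 399167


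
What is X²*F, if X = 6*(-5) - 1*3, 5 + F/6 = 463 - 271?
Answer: 1221858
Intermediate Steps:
F = 1122 (F = -30 + 6*(463 - 271) = -30 + 6*192 = -30 + 1152 = 1122)
X = -33 (X = -30 - 3 = -33)
X²*F = (-33)²*1122 = 1089*1122 = 1221858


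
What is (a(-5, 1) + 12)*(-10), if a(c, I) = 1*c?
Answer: -70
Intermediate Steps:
a(c, I) = c
(a(-5, 1) + 12)*(-10) = (-5 + 12)*(-10) = 7*(-10) = -70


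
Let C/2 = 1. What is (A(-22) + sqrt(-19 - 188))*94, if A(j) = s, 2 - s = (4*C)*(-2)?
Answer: 1692 + 282*I*sqrt(23) ≈ 1692.0 + 1352.4*I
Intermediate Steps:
C = 2 (C = 2*1 = 2)
s = 18 (s = 2 - 4*2*(-2) = 2 - 8*(-2) = 2 - 1*(-16) = 2 + 16 = 18)
A(j) = 18
(A(-22) + sqrt(-19 - 188))*94 = (18 + sqrt(-19 - 188))*94 = (18 + sqrt(-207))*94 = (18 + 3*I*sqrt(23))*94 = 1692 + 282*I*sqrt(23)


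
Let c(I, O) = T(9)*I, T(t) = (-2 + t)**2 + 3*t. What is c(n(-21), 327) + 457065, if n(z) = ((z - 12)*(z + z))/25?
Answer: 11531961/25 ≈ 4.6128e+5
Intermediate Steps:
n(z) = 2*z*(-12 + z)/25 (n(z) = ((-12 + z)*(2*z))*(1/25) = (2*z*(-12 + z))*(1/25) = 2*z*(-12 + z)/25)
c(I, O) = 76*I (c(I, O) = (4 + 9**2 - 1*9)*I = (4 + 81 - 9)*I = 76*I)
c(n(-21), 327) + 457065 = 76*((2/25)*(-21)*(-12 - 21)) + 457065 = 76*((2/25)*(-21)*(-33)) + 457065 = 76*(1386/25) + 457065 = 105336/25 + 457065 = 11531961/25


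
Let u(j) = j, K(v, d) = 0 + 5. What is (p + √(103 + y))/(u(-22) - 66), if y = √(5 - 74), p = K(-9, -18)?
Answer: -5/88 - √(103 + I*√69)/88 ≈ -0.17224 - 0.0046467*I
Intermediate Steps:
K(v, d) = 5
p = 5
y = I*√69 (y = √(-69) = I*√69 ≈ 8.3066*I)
(p + √(103 + y))/(u(-22) - 66) = (5 + √(103 + I*√69))/(-22 - 66) = (5 + √(103 + I*√69))/(-88) = (5 + √(103 + I*√69))*(-1/88) = -5/88 - √(103 + I*√69)/88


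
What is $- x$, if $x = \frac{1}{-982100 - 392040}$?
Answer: $\frac{1}{1374140} \approx 7.2773 \cdot 10^{-7}$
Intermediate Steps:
$x = - \frac{1}{1374140}$ ($x = \frac{1}{-982100 - 392040} = \frac{1}{-1374140} = - \frac{1}{1374140} \approx -7.2773 \cdot 10^{-7}$)
$- x = \left(-1\right) \left(- \frac{1}{1374140}\right) = \frac{1}{1374140}$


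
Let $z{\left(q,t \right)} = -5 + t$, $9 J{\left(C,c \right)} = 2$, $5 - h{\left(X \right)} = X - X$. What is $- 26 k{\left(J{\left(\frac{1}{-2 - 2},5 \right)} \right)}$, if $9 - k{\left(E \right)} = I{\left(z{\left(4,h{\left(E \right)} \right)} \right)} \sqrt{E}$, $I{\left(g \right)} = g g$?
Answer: $-234$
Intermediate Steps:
$h{\left(X \right)} = 5$ ($h{\left(X \right)} = 5 - \left(X - X\right) = 5 - 0 = 5 + 0 = 5$)
$J{\left(C,c \right)} = \frac{2}{9}$ ($J{\left(C,c \right)} = \frac{1}{9} \cdot 2 = \frac{2}{9}$)
$I{\left(g \right)} = g^{2}$
$k{\left(E \right)} = 9$ ($k{\left(E \right)} = 9 - \left(-5 + 5\right)^{2} \sqrt{E} = 9 - 0^{2} \sqrt{E} = 9 - 0 \sqrt{E} = 9 - 0 = 9 + 0 = 9$)
$- 26 k{\left(J{\left(\frac{1}{-2 - 2},5 \right)} \right)} = \left(-26\right) 9 = -234$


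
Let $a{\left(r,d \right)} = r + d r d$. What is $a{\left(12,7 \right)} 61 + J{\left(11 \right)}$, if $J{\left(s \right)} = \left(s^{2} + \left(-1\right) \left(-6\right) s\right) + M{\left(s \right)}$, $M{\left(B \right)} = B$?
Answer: $36798$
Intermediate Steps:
$a{\left(r,d \right)} = r + r d^{2}$ ($a{\left(r,d \right)} = r + d d r = r + r d^{2}$)
$J{\left(s \right)} = s^{2} + 7 s$ ($J{\left(s \right)} = \left(s^{2} + \left(-1\right) \left(-6\right) s\right) + s = \left(s^{2} + 6 s\right) + s = s^{2} + 7 s$)
$a{\left(12,7 \right)} 61 + J{\left(11 \right)} = 12 \left(1 + 7^{2}\right) 61 + 11 \left(7 + 11\right) = 12 \left(1 + 49\right) 61 + 11 \cdot 18 = 12 \cdot 50 \cdot 61 + 198 = 600 \cdot 61 + 198 = 36600 + 198 = 36798$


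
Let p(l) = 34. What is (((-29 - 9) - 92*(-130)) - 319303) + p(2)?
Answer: -307347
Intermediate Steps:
(((-29 - 9) - 92*(-130)) - 319303) + p(2) = (((-29 - 9) - 92*(-130)) - 319303) + 34 = ((-38 + 11960) - 319303) + 34 = (11922 - 319303) + 34 = -307381 + 34 = -307347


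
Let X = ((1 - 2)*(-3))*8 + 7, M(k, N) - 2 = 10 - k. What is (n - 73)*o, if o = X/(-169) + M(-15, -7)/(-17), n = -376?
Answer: 2285410/2873 ≈ 795.48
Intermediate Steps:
M(k, N) = 12 - k (M(k, N) = 2 + (10 - k) = 12 - k)
X = 31 (X = -1*(-3)*8 + 7 = 3*8 + 7 = 24 + 7 = 31)
o = -5090/2873 (o = 31/(-169) + (12 - 1*(-15))/(-17) = 31*(-1/169) + (12 + 15)*(-1/17) = -31/169 + 27*(-1/17) = -31/169 - 27/17 = -5090/2873 ≈ -1.7717)
(n - 73)*o = (-376 - 73)*(-5090/2873) = -449*(-5090/2873) = 2285410/2873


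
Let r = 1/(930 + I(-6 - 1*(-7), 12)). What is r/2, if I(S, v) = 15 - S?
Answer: 1/1888 ≈ 0.00052966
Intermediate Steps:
r = 1/944 (r = 1/(930 + (15 - (-6 - 1*(-7)))) = 1/(930 + (15 - (-6 + 7))) = 1/(930 + (15 - 1*1)) = 1/(930 + (15 - 1)) = 1/(930 + 14) = 1/944 ≈ 0.0010593)
r/2 = (1/944)/2 = (1/944)*(½) = 1/1888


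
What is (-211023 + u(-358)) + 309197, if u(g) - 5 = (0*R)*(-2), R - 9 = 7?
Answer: 98179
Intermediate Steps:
R = 16 (R = 9 + 7 = 16)
u(g) = 5 (u(g) = 5 + (0*16)*(-2) = 5 + 0*(-2) = 5 + 0 = 5)
(-211023 + u(-358)) + 309197 = (-211023 + 5) + 309197 = -211018 + 309197 = 98179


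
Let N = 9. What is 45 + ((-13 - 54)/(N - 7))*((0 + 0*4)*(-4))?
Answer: 45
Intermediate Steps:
45 + ((-13 - 54)/(N - 7))*((0 + 0*4)*(-4)) = 45 + ((-13 - 54)/(9 - 7))*((0 + 0*4)*(-4)) = 45 + (-67/2)*((0 + 0)*(-4)) = 45 + (-67*1/2)*(0*(-4)) = 45 - 67/2*0 = 45 + 0 = 45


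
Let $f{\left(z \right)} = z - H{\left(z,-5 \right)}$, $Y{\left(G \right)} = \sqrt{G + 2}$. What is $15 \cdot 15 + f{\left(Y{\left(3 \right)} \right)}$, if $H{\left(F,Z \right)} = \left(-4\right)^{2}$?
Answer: $209 + \sqrt{5} \approx 211.24$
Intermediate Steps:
$H{\left(F,Z \right)} = 16$
$Y{\left(G \right)} = \sqrt{2 + G}$
$f{\left(z \right)} = -16 + z$ ($f{\left(z \right)} = z - 16 = -16 + z$)
$15 \cdot 15 + f{\left(Y{\left(3 \right)} \right)} = 15 \cdot 15 - \left(16 - \sqrt{2 + 3}\right) = 225 - \left(16 - \sqrt{5}\right) = 209 + \sqrt{5}$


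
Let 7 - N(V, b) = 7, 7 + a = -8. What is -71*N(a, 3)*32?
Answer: 0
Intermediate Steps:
a = -15 (a = -7 - 8 = -15)
N(V, b) = 0 (N(V, b) = 7 - 1*7 = 7 - 7 = 0)
-71*N(a, 3)*32 = -71*0*32 = 0*32 = 0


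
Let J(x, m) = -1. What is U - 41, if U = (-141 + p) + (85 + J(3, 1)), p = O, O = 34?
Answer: -64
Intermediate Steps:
p = 34
U = -23 (U = (-141 + 34) + (85 - 1) = -107 + 84 = -23)
U - 41 = -23 - 41 = -64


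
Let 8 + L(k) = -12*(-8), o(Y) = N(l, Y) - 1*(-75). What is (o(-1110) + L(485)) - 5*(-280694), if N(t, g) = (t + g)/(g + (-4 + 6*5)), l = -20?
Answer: 760769651/542 ≈ 1.4036e+6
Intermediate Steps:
N(t, g) = (g + t)/(26 + g) (N(t, g) = (g + t)/(g + (-4 + 30)) = (g + t)/(g + 26) = (g + t)/(26 + g))
o(Y) = 75 + (-20 + Y)/(26 + Y) (o(Y) = (Y - 20)/(26 + Y) - 1*(-75) = (-20 + Y)/(26 + Y) + 75 = 75 + (-20 + Y)/(26 + Y))
L(k) = 88 (L(k) = -8 - 12*(-8) = -8 + 96 = 88)
(o(-1110) + L(485)) - 5*(-280694) = (2*(965 + 38*(-1110))/(26 - 1110) + 88) - 5*(-280694) = (2*(965 - 42180)/(-1084) + 88) + 1403470 = (2*(-1/1084)*(-41215) + 88) + 1403470 = (41215/542 + 88) + 1403470 = 88911/542 + 1403470 = 760769651/542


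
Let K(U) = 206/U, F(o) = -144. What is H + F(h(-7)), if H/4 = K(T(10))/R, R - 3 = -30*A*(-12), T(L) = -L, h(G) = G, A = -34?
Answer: -8810228/61185 ≈ -143.99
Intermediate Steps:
R = -12237 (R = 3 - 30*(-34)*(-12) = 3 + 1020*(-12) = 3 - 12240 = -12237)
H = 412/61185 (H = 4*((206/((-1*10)))/(-12237)) = 4*((206/(-10))*(-1/12237)) = 4*((206*(-⅒))*(-1/12237)) = 4*(-103/5*(-1/12237)) = 4*(103/61185) = 412/61185 ≈ 0.0067337)
H + F(h(-7)) = 412/61185 - 144 = -8810228/61185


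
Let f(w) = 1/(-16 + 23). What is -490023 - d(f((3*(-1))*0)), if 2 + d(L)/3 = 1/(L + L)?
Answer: -980055/2 ≈ -4.9003e+5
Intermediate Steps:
f(w) = ⅐ (f(w) = 1/7 = ⅐)
d(L) = -6 + 3/(2*L) (d(L) = -6 + 3/(L + L) = -6 + 3/((2*L)) = -6 + 3*(1/(2*L)) = -6 + 3/(2*L))
-490023 - d(f((3*(-1))*0)) = -490023 - (-6 + 3/(2*(⅐))) = -490023 - (-6 + (3/2)*7) = -490023 - (-6 + 21/2) = -490023 - 1*9/2 = -490023 - 9/2 = -980055/2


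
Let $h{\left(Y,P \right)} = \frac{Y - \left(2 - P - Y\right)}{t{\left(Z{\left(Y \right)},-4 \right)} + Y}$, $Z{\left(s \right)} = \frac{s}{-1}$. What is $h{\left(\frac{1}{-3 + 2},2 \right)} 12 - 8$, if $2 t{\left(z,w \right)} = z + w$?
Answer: $\frac{8}{5} \approx 1.6$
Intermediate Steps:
$Z{\left(s \right)} = - s$ ($Z{\left(s \right)} = s \left(-1\right) = - s$)
$t{\left(z,w \right)} = \frac{w}{2} + \frac{z}{2}$ ($t{\left(z,w \right)} = \frac{z + w}{2} = \frac{w + z}{2} = \frac{w}{2} + \frac{z}{2}$)
$h{\left(Y,P \right)} = \frac{-2 + P + 2 Y}{-2 + \frac{Y}{2}}$ ($h{\left(Y,P \right)} = \frac{Y - \left(2 - P - Y\right)}{\left(\frac{1}{2} \left(-4\right) + \frac{\left(-1\right) Y}{2}\right) + Y} = \frac{Y - \left(2 - P - Y\right)}{\left(-2 - \frac{Y}{2}\right) + Y} = \frac{Y + \left(-2 + P + Y\right)}{-2 + \frac{Y}{2}} = \frac{-2 + P + 2 Y}{-2 + \frac{Y}{2}}$)
$h{\left(\frac{1}{-3 + 2},2 \right)} 12 - 8 = \frac{2 \left(-2 + 2 + \frac{2}{-3 + 2}\right)}{-4 + \frac{1}{-3 + 2}} \cdot 12 - 8 = \frac{2 \left(-2 + 2 + \frac{2}{-1}\right)}{-4 + \frac{1}{-1}} \cdot 12 - 8 = \frac{2 \left(-2 + 2 + 2 \left(-1\right)\right)}{-4 - 1} \cdot 12 - 8 = \frac{2 \left(-2 + 2 - 2\right)}{-5} \cdot 12 - 8 = 2 \left(- \frac{1}{5}\right) \left(-2\right) 12 - 8 = \frac{4}{5} \cdot 12 - 8 = \frac{48}{5} - 8 = \frac{8}{5}$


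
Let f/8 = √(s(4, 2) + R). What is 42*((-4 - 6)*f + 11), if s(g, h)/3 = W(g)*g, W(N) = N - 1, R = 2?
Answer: 462 - 3360*√38 ≈ -20250.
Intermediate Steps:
W(N) = -1 + N
s(g, h) = 3*g*(-1 + g) (s(g, h) = 3*((-1 + g)*g) = 3*(g*(-1 + g)) = 3*g*(-1 + g))
f = 8*√38 (f = 8*√(3*4*(-1 + 4) + 2) = 8*√(3*4*3 + 2) = 8*√(36 + 2) = 8*√38 ≈ 49.315)
42*((-4 - 6)*f + 11) = 42*((-4 - 6)*(8*√38) + 11) = 42*(-80*√38 + 11) = 42*(11 - 80*√38) = 462 - 3360*√38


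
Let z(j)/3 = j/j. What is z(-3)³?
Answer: 27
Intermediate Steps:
z(j) = 3 (z(j) = 3*(j/j) = 3*1 = 3)
z(-3)³ = 3³ = 27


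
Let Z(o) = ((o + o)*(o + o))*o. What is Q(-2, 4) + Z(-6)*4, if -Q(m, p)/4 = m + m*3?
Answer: -3424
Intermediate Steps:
Q(m, p) = -16*m (Q(m, p) = -4*(m + m*3) = -4*(m + 3*m) = -16*m)
Z(o) = 4*o³ (Z(o) = ((2*o)*(2*o))*o = (4*o²)*o = 4*o³)
Q(-2, 4) + Z(-6)*4 = -16*(-2) + (4*(-6)³)*4 = 32 + (4*(-216))*4 = 32 - 864*4 = 32 - 3456 = -3424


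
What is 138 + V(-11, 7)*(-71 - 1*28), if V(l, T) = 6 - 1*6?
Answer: 138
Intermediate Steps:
V(l, T) = 0 (V(l, T) = 6 - 6 = 0)
138 + V(-11, 7)*(-71 - 1*28) = 138 + 0*(-71 - 1*28) = 138 + 0*(-71 - 28) = 138 + 0*(-99) = 138 + 0 = 138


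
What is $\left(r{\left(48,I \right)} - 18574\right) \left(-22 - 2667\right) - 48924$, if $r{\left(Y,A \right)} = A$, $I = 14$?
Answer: $49858916$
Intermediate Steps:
$\left(r{\left(48,I \right)} - 18574\right) \left(-22 - 2667\right) - 48924 = \left(14 - 18574\right) \left(-22 - 2667\right) - 48924 = \left(-18560\right) \left(-2689\right) - 48924 = 49907840 - 48924 = 49858916$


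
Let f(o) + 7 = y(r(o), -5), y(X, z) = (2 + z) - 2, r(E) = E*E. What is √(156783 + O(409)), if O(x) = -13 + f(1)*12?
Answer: √156626 ≈ 395.76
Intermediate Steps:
r(E) = E²
y(X, z) = z
f(o) = -12 (f(o) = -7 - 5 = -12)
O(x) = -157 (O(x) = -13 - 12*12 = -13 - 144 = -157)
√(156783 + O(409)) = √(156783 - 157) = √156626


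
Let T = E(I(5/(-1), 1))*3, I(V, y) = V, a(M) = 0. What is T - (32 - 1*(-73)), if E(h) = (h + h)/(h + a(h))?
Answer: -99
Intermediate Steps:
E(h) = 2 (E(h) = (h + h)/(h + 0) = (2*h)/h = 2)
T = 6 (T = 2*3 = 6)
T - (32 - 1*(-73)) = 6 - (32 - 1*(-73)) = 6 - (32 + 73) = 6 - 1*105 = 6 - 105 = -99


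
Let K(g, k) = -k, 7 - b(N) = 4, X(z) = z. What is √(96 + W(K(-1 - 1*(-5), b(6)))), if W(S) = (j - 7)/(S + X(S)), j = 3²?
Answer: √861/3 ≈ 9.7809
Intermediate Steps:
j = 9
b(N) = 3 (b(N) = 7 - 1*4 = 7 - 4 = 3)
W(S) = 1/S (W(S) = (9 - 7)/(S + S) = 2/((2*S)) = 2*(1/(2*S)) = 1/S)
√(96 + W(K(-1 - 1*(-5), b(6)))) = √(96 + 1/(-1*3)) = √(96 + 1/(-3)) = √(96 - ⅓) = √(287/3) = √861/3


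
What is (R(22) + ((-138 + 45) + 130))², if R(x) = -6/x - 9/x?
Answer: 638401/484 ≈ 1319.0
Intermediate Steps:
R(x) = -15/x
(R(22) + ((-138 + 45) + 130))² = (-15/22 + ((-138 + 45) + 130))² = (-15*1/22 + (-93 + 130))² = (-15/22 + 37)² = (799/22)² = 638401/484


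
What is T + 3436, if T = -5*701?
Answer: -69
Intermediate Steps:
T = -3505
T + 3436 = -3505 + 3436 = -69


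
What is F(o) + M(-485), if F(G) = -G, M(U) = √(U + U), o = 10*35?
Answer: -350 + I*√970 ≈ -350.0 + 31.145*I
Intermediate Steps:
o = 350
M(U) = √2*√U (M(U) = √(2*U) = √2*√U)
F(o) + M(-485) = -1*350 + √2*√(-485) = -350 + √2*(I*√485) = -350 + I*√970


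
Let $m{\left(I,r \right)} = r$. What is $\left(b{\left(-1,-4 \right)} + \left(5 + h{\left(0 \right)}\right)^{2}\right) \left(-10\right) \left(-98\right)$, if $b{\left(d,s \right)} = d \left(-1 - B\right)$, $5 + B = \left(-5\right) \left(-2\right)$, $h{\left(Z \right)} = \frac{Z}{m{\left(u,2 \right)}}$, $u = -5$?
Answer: $30380$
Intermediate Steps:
$h{\left(Z \right)} = \frac{Z}{2}$
$B = 5$ ($B = -5 - -10 = -5 + 10 = 5$)
$b{\left(d,s \right)} = - 6 d$ ($b{\left(d,s \right)} = d \left(-1 - 5\right) = d \left(-6\right) = - 6 d$)
$\left(b{\left(-1,-4 \right)} + \left(5 + h{\left(0 \right)}\right)^{2}\right) \left(-10\right) \left(-98\right) = \left(\left(-6\right) \left(-1\right) + \left(5 + \frac{1}{2} \cdot 0\right)^{2}\right) \left(-10\right) \left(-98\right) = \left(6 + \left(5 + 0\right)^{2}\right) \left(-10\right) \left(-98\right) = \left(6 + 5^{2}\right) \left(-10\right) \left(-98\right) = \left(6 + 25\right) \left(-10\right) \left(-98\right) = 31 \left(-10\right) \left(-98\right) = \left(-310\right) \left(-98\right) = 30380$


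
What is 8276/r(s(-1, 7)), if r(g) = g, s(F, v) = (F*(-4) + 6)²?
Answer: 2069/25 ≈ 82.760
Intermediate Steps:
s(F, v) = (6 - 4*F)² (s(F, v) = (-4*F + 6)² = (6 - 4*F)²)
8276/r(s(-1, 7)) = 8276/((4*(-3 + 2*(-1))²)) = 8276/((4*(-3 - 2)²)) = 8276/((4*(-5)²)) = 8276/((4*25)) = 8276/100 = 8276*(1/100) = 2069/25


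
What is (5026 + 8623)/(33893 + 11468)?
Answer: 13649/45361 ≈ 0.30090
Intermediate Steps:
(5026 + 8623)/(33893 + 11468) = 13649/45361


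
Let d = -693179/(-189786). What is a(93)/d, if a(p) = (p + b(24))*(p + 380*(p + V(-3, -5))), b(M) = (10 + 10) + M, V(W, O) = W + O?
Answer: 842240092026/693179 ≈ 1.2150e+6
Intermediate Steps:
d = 693179/189786 (d = -693179*(-1/189786) = 693179/189786 ≈ 3.6524)
V(W, O) = O + W
b(M) = 20 + M
a(p) = (-3040 + 381*p)*(44 + p) (a(p) = (p + (20 + 24))*(p + 380*(p + (-5 - 3))) = (p + 44)*(p + 380*(p - 8)) = (44 + p)*(p + 380*(-8 + p)) = (44 + p)*(p + (-3040 + 380*p)) = (44 + p)*(-3040 + 381*p) = (-3040 + 381*p)*(44 + p))
a(93)/d = (-133760 + 381*93² + 13724*93)/(693179/189786) = (-133760 + 381*8649 + 1276332)*(189786/693179) = (-133760 + 3295269 + 1276332)*(189786/693179) = 4437841*(189786/693179) = 842240092026/693179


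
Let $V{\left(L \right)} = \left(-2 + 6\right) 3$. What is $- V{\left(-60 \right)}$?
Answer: $-12$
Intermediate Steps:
$V{\left(L \right)} = 12$ ($V{\left(L \right)} = 4 \cdot 3 = 12$)
$- V{\left(-60 \right)} = \left(-1\right) 12 = -12$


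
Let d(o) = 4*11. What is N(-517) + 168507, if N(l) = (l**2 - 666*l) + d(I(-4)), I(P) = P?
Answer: 780162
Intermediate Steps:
d(o) = 44
N(l) = 44 + l**2 - 666*l (N(l) = (l**2 - 666*l) + 44 = 44 + l**2 - 666*l)
N(-517) + 168507 = (44 + (-517)**2 - 666*(-517)) + 168507 = (44 + 267289 + 344322) + 168507 = 611655 + 168507 = 780162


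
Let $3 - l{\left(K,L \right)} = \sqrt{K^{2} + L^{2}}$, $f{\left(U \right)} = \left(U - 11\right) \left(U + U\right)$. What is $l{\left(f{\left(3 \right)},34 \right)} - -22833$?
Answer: $22836 - 2 \sqrt{865} \approx 22777.0$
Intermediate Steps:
$f{\left(U \right)} = 2 U \left(-11 + U\right)$ ($f{\left(U \right)} = \left(-11 + U\right) 2 U = 2 U \left(-11 + U\right)$)
$l{\left(K,L \right)} = 3 - \sqrt{K^{2} + L^{2}}$
$l{\left(f{\left(3 \right)},34 \right)} - -22833 = \left(3 - \sqrt{\left(2 \cdot 3 \left(-11 + 3\right)\right)^{2} + 34^{2}}\right) - -22833 = \left(3 - \sqrt{\left(2 \cdot 3 \left(-8\right)\right)^{2} + 1156}\right) + 22833 = \left(3 - \sqrt{\left(-48\right)^{2} + 1156}\right) + 22833 = \left(3 - \sqrt{2304 + 1156}\right) + 22833 = \left(3 - \sqrt{3460}\right) + 22833 = \left(3 - 2 \sqrt{865}\right) + 22833 = 22836 - 2 \sqrt{865}$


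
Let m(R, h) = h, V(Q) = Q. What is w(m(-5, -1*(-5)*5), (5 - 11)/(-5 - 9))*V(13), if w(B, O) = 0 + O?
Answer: 39/7 ≈ 5.5714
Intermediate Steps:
w(B, O) = O
w(m(-5, -1*(-5)*5), (5 - 11)/(-5 - 9))*V(13) = ((5 - 11)/(-5 - 9))*13 = -6/(-14)*13 = -6*(-1/14)*13 = (3/7)*13 = 39/7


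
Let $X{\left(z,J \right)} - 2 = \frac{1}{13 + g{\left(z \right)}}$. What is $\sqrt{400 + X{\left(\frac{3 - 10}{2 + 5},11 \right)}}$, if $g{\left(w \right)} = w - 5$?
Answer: $\frac{\sqrt{19705}}{7} \approx 20.053$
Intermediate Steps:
$g{\left(w \right)} = -5 + w$ ($g{\left(w \right)} = w - 5 = -5 + w$)
$X{\left(z,J \right)} = 2 + \frac{1}{8 + z}$ ($X{\left(z,J \right)} = 2 + \frac{1}{13 + \left(-5 + z\right)} = 2 + \frac{1}{8 + z}$)
$\sqrt{400 + X{\left(\frac{3 - 10}{2 + 5},11 \right)}} = \sqrt{400 + \frac{17 + 2 \frac{3 - 10}{2 + 5}}{8 + \frac{3 - 10}{2 + 5}}} = \sqrt{400 + \frac{17 + 2 \left(- \frac{7}{7}\right)}{8 - \frac{7}{7}}} = \sqrt{400 + \frac{17 + 2 \left(\left(-7\right) \frac{1}{7}\right)}{8 - 1}} = \sqrt{400 + \frac{17 + 2 \left(-1\right)}{8 - 1}} = \sqrt{400 + \frac{17 - 2}{7}} = \sqrt{400 + \frac{1}{7} \cdot 15} = \sqrt{400 + \frac{15}{7}} = \sqrt{\frac{2815}{7}} = \frac{\sqrt{19705}}{7}$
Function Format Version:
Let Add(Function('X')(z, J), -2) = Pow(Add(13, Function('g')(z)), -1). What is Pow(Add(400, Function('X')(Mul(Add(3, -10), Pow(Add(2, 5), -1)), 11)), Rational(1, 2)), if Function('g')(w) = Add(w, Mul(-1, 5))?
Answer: Mul(Rational(1, 7), Pow(19705, Rational(1, 2))) ≈ 20.053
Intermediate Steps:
Function('g')(w) = Add(-5, w) (Function('g')(w) = Add(w, -5) = Add(-5, w))
Function('X')(z, J) = Add(2, Pow(Add(8, z), -1)) (Function('X')(z, J) = Add(2, Pow(Add(13, Add(-5, z)), -1)) = Add(2, Pow(Add(8, z), -1)))
Pow(Add(400, Function('X')(Mul(Add(3, -10), Pow(Add(2, 5), -1)), 11)), Rational(1, 2)) = Pow(Add(400, Mul(Pow(Add(8, Mul(Add(3, -10), Pow(Add(2, 5), -1))), -1), Add(17, Mul(2, Mul(Add(3, -10), Pow(Add(2, 5), -1)))))), Rational(1, 2)) = Pow(Add(400, Mul(Pow(Add(8, Mul(-7, Pow(7, -1))), -1), Add(17, Mul(2, Mul(-7, Pow(7, -1)))))), Rational(1, 2)) = Pow(Add(400, Mul(Pow(Add(8, Mul(-7, Rational(1, 7))), -1), Add(17, Mul(2, Mul(-7, Rational(1, 7)))))), Rational(1, 2)) = Pow(Add(400, Mul(Pow(Add(8, -1), -1), Add(17, Mul(2, -1)))), Rational(1, 2)) = Pow(Add(400, Mul(Pow(7, -1), Add(17, -2))), Rational(1, 2)) = Pow(Add(400, Mul(Rational(1, 7), 15)), Rational(1, 2)) = Pow(Add(400, Rational(15, 7)), Rational(1, 2)) = Pow(Rational(2815, 7), Rational(1, 2)) = Mul(Rational(1, 7), Pow(19705, Rational(1, 2)))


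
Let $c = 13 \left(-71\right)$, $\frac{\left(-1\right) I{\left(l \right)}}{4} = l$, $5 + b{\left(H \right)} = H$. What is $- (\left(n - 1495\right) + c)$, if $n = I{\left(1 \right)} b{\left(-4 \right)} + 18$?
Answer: $2364$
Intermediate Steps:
$b{\left(H \right)} = -5 + H$
$I{\left(l \right)} = - 4 l$
$n = 54$ ($n = \left(-4\right) 1 \left(-5 - 4\right) + 18 = \left(-4\right) \left(-9\right) + 18 = 36 + 18 = 54$)
$c = -923$
$- (\left(n - 1495\right) + c) = - (\left(54 - 1495\right) - 923) = - (-1441 - 923) = \left(-1\right) \left(-2364\right) = 2364$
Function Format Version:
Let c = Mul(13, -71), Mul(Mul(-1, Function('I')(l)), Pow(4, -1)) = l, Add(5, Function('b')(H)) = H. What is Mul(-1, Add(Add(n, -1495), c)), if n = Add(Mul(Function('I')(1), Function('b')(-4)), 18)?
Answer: 2364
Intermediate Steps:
Function('b')(H) = Add(-5, H)
Function('I')(l) = Mul(-4, l)
n = 54 (n = Add(Mul(Mul(-4, 1), Add(-5, -4)), 18) = Add(Mul(-4, -9), 18) = Add(36, 18) = 54)
c = -923
Mul(-1, Add(Add(n, -1495), c)) = Mul(-1, Add(Add(54, -1495), -923)) = Mul(-1, Add(-1441, -923)) = Mul(-1, -2364) = 2364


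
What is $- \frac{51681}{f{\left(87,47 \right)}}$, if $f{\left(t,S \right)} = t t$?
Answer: $- \frac{17227}{2523} \approx -6.828$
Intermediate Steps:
$f{\left(t,S \right)} = t^{2}$
$- \frac{51681}{f{\left(87,47 \right)}} = - \frac{51681}{87^{2}} = - \frac{51681}{7569} = \left(-51681\right) \frac{1}{7569} = - \frac{17227}{2523}$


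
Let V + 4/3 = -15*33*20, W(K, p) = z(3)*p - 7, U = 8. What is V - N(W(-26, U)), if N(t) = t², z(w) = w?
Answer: -30571/3 ≈ -10190.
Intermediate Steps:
W(K, p) = -7 + 3*p (W(K, p) = 3*p - 7 = -7 + 3*p)
V = -29704/3 (V = -4/3 - 15*33*20 = -4/3 - 495*20 = -4/3 - 9900 = -29704/3 ≈ -9901.3)
V - N(W(-26, U)) = -29704/3 - (-7 + 3*8)² = -29704/3 - (-7 + 24)² = -29704/3 - 1*17² = -29704/3 - 1*289 = -29704/3 - 289 = -30571/3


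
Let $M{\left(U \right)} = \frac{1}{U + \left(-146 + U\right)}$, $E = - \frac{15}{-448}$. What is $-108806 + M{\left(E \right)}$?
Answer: $- \frac{3556759558}{32689} \approx -1.0881 \cdot 10^{5}$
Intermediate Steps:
$E = \frac{15}{448}$ ($E = \left(-15\right) \left(- \frac{1}{448}\right) = \frac{15}{448} \approx 0.033482$)
$M{\left(U \right)} = \frac{1}{-146 + 2 U}$
$-108806 + M{\left(E \right)} = -108806 + \frac{1}{2 \left(-73 + \frac{15}{448}\right)} = -108806 + \frac{1}{2 \left(- \frac{32689}{448}\right)} = -108806 + \frac{1}{2} \left(- \frac{448}{32689}\right) = -108806 - \frac{224}{32689} = - \frac{3556759558}{32689}$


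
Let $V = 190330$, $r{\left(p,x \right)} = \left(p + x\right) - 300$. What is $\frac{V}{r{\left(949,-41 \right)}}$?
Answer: $\frac{95165}{304} \approx 313.04$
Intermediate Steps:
$r{\left(p,x \right)} = -300 + p + x$
$\frac{V}{r{\left(949,-41 \right)}} = \frac{190330}{-300 + 949 - 41} = \frac{190330}{608} = 190330 \cdot \frac{1}{608} = \frac{95165}{304}$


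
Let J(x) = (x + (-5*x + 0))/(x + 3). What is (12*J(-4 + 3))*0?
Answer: 0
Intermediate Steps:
J(x) = -4*x/(3 + x) (J(x) = (x - 5*x)/(3 + x) = (-4*x)/(3 + x) = -4*x/(3 + x))
(12*J(-4 + 3))*0 = (12*(-4*(-4 + 3)/(3 + (-4 + 3))))*0 = (12*(-4*(-1)/(3 - 1)))*0 = (12*(-4*(-1)/2))*0 = (12*(-4*(-1)*½))*0 = (12*2)*0 = 24*0 = 0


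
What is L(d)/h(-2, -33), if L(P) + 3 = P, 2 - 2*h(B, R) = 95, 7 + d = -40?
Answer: 100/93 ≈ 1.0753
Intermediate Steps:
d = -47 (d = -7 - 40 = -47)
h(B, R) = -93/2 (h(B, R) = 1 - ½*95 = 1 - 95/2 = -93/2)
L(P) = -3 + P
L(d)/h(-2, -33) = (-3 - 47)/(-93/2) = -50*(-2/93) = 100/93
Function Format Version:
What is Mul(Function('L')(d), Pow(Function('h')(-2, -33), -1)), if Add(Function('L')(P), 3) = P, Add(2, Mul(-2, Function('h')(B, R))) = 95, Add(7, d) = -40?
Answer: Rational(100, 93) ≈ 1.0753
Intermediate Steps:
d = -47 (d = Add(-7, -40) = -47)
Function('h')(B, R) = Rational(-93, 2) (Function('h')(B, R) = Add(1, Mul(Rational(-1, 2), 95)) = Add(1, Rational(-95, 2)) = Rational(-93, 2))
Function('L')(P) = Add(-3, P)
Mul(Function('L')(d), Pow(Function('h')(-2, -33), -1)) = Mul(Add(-3, -47), Pow(Rational(-93, 2), -1)) = Mul(-50, Rational(-2, 93)) = Rational(100, 93)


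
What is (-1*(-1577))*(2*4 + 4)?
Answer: 18924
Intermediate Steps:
(-1*(-1577))*(2*4 + 4) = 1577*(8 + 4) = 1577*12 = 18924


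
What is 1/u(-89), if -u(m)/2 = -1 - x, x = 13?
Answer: 1/28 ≈ 0.035714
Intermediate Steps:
u(m) = 28 (u(m) = -2*(-1 - 1*13) = -2*(-1 - 13) = -2*(-14) = 28)
1/u(-89) = 1/28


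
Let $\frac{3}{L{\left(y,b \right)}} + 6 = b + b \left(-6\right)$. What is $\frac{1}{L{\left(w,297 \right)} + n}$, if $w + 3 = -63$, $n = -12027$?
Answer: $- \frac{497}{5977420} \approx -8.3146 \cdot 10^{-5}$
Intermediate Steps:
$w = -66$ ($w = -3 - 63 = -66$)
$L{\left(y,b \right)} = \frac{3}{-6 - 5 b}$ ($L{\left(y,b \right)} = \frac{3}{-6 + \left(b + b \left(-6\right)\right)} = \frac{3}{-6 + \left(b - 6 b\right)} = \frac{3}{-6 - 5 b}$)
$\frac{1}{L{\left(w,297 \right)} + n} = \frac{1}{- \frac{3}{6 + 5 \cdot 297} - 12027} = \frac{1}{- \frac{3}{6 + 1485} - 12027} = \frac{1}{- \frac{3}{1491} - 12027} = \frac{1}{\left(-3\right) \frac{1}{1491} - 12027} = \frac{1}{- \frac{1}{497} - 12027} = \frac{1}{- \frac{5977420}{497}} = - \frac{497}{5977420}$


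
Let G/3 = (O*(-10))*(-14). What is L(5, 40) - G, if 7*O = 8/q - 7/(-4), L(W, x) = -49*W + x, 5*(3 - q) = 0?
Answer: -470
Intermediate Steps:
q = 3 (q = 3 - ⅕*0 = 3 + 0 = 3)
L(W, x) = x - 49*W
O = 53/84 (O = (8/3 - 7/(-4))/7 = (8*(⅓) - 7*(-¼))/7 = (8/3 + 7/4)/7 = (⅐)*(53/12) = 53/84 ≈ 0.63095)
G = 265 (G = 3*(((53/84)*(-10))*(-14)) = 3*(-265/42*(-14)) = 3*(265/3) = 265)
L(5, 40) - G = (40 - 49*5) - 1*265 = (40 - 245) - 265 = -205 - 265 = -470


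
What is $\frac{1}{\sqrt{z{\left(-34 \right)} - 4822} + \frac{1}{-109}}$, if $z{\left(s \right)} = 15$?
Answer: $- \frac{109}{57111968} - \frac{11881 i \sqrt{4807}}{57111968} \approx -1.9085 \cdot 10^{-6} - 0.014423 i$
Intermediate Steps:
$\frac{1}{\sqrt{z{\left(-34 \right)} - 4822} + \frac{1}{-109}} = \frac{1}{\sqrt{15 - 4822} + \frac{1}{-109}} = \frac{1}{\sqrt{-4807} - \frac{1}{109}} = \frac{1}{i \sqrt{4807} - \frac{1}{109}} = \frac{1}{- \frac{1}{109} + i \sqrt{4807}}$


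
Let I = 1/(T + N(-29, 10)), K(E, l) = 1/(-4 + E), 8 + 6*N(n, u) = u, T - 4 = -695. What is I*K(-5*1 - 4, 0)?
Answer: 3/26936 ≈ 0.00011138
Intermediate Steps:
T = -691 (T = 4 - 695 = -691)
N(n, u) = -4/3 + u/6
I = -3/2072 (I = 1/(-691 + (-4/3 + (⅙)*10)) = 1/(-691 + (-4/3 + 5/3)) = 1/(-691 + ⅓) = 1/(-2072/3) = -3/2072 ≈ -0.0014479)
I*K(-5*1 - 4, 0) = -3/(2072*(-4 + (-5*1 - 4))) = -3/(2072*(-4 + (-5 - 4))) = -3/(2072*(-4 - 9)) = -3/2072/(-13) = -3/2072*(-1/13) = 3/26936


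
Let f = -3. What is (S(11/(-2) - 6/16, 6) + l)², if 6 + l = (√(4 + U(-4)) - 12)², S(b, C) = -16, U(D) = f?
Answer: 9801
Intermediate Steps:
U(D) = -3
l = 115 (l = -6 + (√(4 - 3) - 12)² = -6 + (√1 - 12)² = -6 + (1 - 12)² = -6 + (-11)² = -6 + 121 = 115)
(S(11/(-2) - 6/16, 6) + l)² = (-16 + 115)² = 99² = 9801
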